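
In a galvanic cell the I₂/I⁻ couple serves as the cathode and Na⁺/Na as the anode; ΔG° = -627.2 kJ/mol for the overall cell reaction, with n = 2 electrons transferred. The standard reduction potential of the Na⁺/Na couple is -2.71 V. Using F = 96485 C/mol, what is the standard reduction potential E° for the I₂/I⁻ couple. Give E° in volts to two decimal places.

+0.54 V

E°cell = −ΔG°/(nF) = −(-627.2×10³)/((2)(96485)) = +3.250 V.
Since I₂/I⁻ is the cathode and Na⁺/Na the anode, E°cell = E°(I₂/I⁻) − E°(Na⁺/Na).
So E°(I₂/I⁻) = E°cell + E°(Na⁺/Na) = +3.250 + (-2.71) = +0.54 V.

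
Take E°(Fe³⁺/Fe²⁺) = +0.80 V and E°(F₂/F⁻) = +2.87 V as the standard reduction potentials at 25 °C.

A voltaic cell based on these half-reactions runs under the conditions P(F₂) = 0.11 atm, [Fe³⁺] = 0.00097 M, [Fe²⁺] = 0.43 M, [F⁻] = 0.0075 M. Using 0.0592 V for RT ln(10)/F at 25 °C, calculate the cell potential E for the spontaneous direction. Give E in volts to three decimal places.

+2.324 V

F₂/F⁻ is the cathode (higher E°), Fe³⁺/Fe²⁺ the anode: E°cell = +2.87 − (+0.80) = +2.07 V, n = 2.
Overall: F₂(g) + 2 Fe²⁺(aq) → 2 F⁻(aq) + 2 Fe³⁺(aq)
Q = [F⁻]^2·[Fe³⁺]^2 / (P(F₂)·[Fe²⁺]^2); log Q = -8.585.
E = E° − (0.0592/n) log Q = +2.07 − (0.0592/2)(-8.585) = +2.324 V.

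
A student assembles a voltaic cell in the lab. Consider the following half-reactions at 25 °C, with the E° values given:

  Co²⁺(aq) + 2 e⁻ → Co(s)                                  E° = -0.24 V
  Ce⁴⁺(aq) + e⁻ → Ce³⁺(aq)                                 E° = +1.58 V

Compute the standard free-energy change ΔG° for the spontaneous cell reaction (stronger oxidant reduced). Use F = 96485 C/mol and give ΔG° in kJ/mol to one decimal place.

-351.2 kJ/mol

Ce⁴⁺/Ce³⁺ (E° = +1.58 V) is the cathode; Co²⁺/Co (E° = -0.24 V) is the anode, so E°cell = +1.82 V.
Balancing electrons gives n = 2 (lcm of 1 and 2).
ΔG° = −nFE° = −(2)(96485)(+1.82) = -351,205 J = -351.2 kJ/mol.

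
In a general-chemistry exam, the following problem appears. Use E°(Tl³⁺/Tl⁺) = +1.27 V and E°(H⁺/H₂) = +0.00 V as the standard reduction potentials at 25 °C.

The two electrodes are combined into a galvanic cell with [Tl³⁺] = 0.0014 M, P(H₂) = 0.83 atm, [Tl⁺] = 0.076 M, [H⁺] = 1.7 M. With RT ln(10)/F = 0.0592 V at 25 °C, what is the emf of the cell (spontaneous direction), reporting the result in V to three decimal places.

+1.203 V

Tl³⁺/Tl⁺ is the cathode (higher E°), H⁺/H₂ the anode: E°cell = +1.27 − (+0.00) = +1.27 V, n = 2.
Overall: Tl³⁺(aq) + H₂(g) → Tl⁺(aq) + 2 H⁺(aq)
Q = [Tl⁺]·[H⁺]^2 / ([Tl³⁺]·P(H₂)); log Q = 2.277.
E = E° − (0.0592/n) log Q = +1.27 − (0.0592/2)(2.277) = +1.203 V.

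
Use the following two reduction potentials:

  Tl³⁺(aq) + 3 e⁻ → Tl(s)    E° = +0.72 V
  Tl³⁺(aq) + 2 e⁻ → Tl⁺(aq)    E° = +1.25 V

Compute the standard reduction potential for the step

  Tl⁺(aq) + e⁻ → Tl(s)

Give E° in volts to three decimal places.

Sequential free energies add, so n₃E°₃ = n₁E°₁ + n₂E°₂.
With n₃ = 3, and the known step contributing 2×(+1.25) V, the unknown satisfies 1·E° = 3×(+0.72) − 2×(+1.25) = -0.340.
E° = -0.340 / 1 = -0.340 V.

-0.340 V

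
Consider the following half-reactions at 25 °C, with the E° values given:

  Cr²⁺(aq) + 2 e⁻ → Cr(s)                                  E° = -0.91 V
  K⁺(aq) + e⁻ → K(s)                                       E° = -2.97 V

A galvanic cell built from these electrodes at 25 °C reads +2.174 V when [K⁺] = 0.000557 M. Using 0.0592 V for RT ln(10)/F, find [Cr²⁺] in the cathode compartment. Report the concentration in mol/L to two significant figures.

0.0022 M

Cr²⁺/Cr is the cathode, K⁺/K the anode: E°cell = +2.06 V, n = 2.
Overall reaction: Cr²⁺(aq) + 2 K(s) → Cr(s) + 2 K⁺(aq); Q = [K⁺]^2/[Cr²⁺]^1.
From E = E° − (0.0592/n) log Q: log Q = (E° − E)·n/0.0592 = (+2.06 − (+2.174))·2/0.0592 = -3.8514.
So 1·log[Cr²⁺] = 2·log(0.000557) − log Q = -6.5083 − (-3.8514) = -2.6569; [Cr²⁺] = 10^(-2.6569) ≈ 0.0022 M.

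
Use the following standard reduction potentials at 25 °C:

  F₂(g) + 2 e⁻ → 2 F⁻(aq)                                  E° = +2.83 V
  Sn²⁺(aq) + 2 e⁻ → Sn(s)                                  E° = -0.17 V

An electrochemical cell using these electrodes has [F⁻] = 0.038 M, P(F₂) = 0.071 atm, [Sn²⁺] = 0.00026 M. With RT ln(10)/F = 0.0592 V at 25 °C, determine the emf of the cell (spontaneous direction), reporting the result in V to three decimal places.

+3.156 V

F₂/F⁻ is the cathode (higher E°), Sn²⁺/Sn the anode: E°cell = +2.83 − (-0.17) = +3.00 V, n = 2.
Overall: F₂(g) + Sn(s) → 2 F⁻(aq) + Sn²⁺(aq)
Q = [F⁻]^2·[Sn²⁺] / (P(F₂)); log Q = -5.277.
E = E° − (0.0592/n) log Q = +3.00 − (0.0592/2)(-5.277) = +3.156 V.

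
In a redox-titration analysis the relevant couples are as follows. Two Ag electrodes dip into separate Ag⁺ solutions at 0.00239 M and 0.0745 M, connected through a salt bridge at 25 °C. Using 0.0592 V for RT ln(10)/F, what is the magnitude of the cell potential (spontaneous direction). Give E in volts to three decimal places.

For a concentration cell E°cell = 0. The 0.0745 M side is the cathode (reduction is favoured where [Ag⁺] is higher).
With n = 1, E = −(0.0592/1) log([Ag⁺]ₐₙ/[Ag⁺]꜀ₐₜ) = −(0.0592/1) log(0.00239/0.0745) = −(0.0592/1)(-1.494) = +0.088 V.

+0.088 V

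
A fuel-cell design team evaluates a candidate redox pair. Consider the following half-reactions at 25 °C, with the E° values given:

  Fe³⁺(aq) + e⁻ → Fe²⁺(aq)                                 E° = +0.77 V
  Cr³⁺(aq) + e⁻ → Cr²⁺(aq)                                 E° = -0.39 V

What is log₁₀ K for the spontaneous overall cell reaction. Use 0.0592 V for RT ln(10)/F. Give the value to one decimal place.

Cathode: Fe³⁺/Fe²⁺; anode: Cr³⁺/Cr²⁺. E°cell = +1.16 V, n = 1.
log K = nE°cell / 0.0592 = (1)(+1.16) / 0.0592 = 19.6.

19.6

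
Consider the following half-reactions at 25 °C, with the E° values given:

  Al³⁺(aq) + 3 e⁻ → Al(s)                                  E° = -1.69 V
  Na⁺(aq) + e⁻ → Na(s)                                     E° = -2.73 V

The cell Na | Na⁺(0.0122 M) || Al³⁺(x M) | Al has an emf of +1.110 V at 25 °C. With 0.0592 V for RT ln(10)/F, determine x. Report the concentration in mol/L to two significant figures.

0.0064 M

Al³⁺/Al is the cathode, Na⁺/Na the anode: E°cell = +1.04 V, n = 3.
Overall reaction: Al³⁺(aq) + 3 Na(s) → Al(s) + 3 Na⁺(aq); Q = [Na⁺]^3/[Al³⁺]^1.
From E = E° − (0.0592/n) log Q: log Q = (E° − E)·n/0.0592 = (+1.04 − (+1.110))·3/0.0592 = -3.5473.
So 1·log[Al³⁺] = 3·log(0.0122) − log Q = -5.7409 − (-3.5473) = -2.1936; [Al³⁺] = 10^(-2.1936) ≈ 0.0064 M.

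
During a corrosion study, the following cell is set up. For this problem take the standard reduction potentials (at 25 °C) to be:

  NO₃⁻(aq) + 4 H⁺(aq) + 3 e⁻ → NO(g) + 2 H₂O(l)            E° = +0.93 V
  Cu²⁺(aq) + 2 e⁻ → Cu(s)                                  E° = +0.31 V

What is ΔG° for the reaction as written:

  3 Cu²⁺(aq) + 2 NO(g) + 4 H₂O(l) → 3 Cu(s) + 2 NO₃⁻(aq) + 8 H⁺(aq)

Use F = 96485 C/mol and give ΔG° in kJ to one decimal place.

+358.9 kJ

As written, Cu²⁺/Cu is reduced (cathode) and NO₃⁻/NO is oxidised (anode), so E°cell = (+0.31) − (+0.93) = -0.62 V.
Balancing electrons gives n = 6.
ΔG° = −nFE° = −(6)(96485)(-0.62) = 358,924 J = +358.9 kJ.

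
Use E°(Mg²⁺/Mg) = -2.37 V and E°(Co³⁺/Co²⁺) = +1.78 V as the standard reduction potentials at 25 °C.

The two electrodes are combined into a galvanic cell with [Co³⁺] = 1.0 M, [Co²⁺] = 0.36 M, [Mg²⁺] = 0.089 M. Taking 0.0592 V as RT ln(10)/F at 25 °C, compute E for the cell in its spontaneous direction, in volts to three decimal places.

Co³⁺/Co²⁺ is the cathode (higher E°), Mg²⁺/Mg the anode: E°cell = +1.78 − (-2.37) = +4.15 V, n = 2.
Overall: 2 Co³⁺(aq) + Mg(s) → 2 Co²⁺(aq) + Mg²⁺(aq)
Q = [Co²⁺]^2·[Mg²⁺] / ([Co³⁺]^2); log Q = -1.938.
E = E° − (0.0592/n) log Q = +4.15 − (0.0592/2)(-1.938) = +4.207 V.

+4.207 V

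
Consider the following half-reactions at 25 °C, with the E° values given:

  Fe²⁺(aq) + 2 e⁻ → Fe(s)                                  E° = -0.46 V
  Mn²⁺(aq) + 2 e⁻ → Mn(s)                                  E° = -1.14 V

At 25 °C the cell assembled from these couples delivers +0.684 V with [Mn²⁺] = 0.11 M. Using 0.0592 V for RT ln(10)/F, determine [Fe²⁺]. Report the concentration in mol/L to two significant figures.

Fe²⁺/Fe is the cathode, Mn²⁺/Mn the anode: E°cell = +0.68 V, n = 2.
Overall reaction: Fe²⁺(aq) + Mn(s) → Fe(s) + Mn²⁺(aq); Q = [Mn²⁺]^1/[Fe²⁺]^1.
From E = E° − (0.0592/n) log Q: log Q = (E° − E)·n/0.0592 = (+0.68 − (+0.684))·2/0.0592 = -0.1351.
So 1·log[Fe²⁺] = 1·log(0.11) − log Q = -0.9586 − (-0.1351) = -0.8235; [Fe²⁺] = 10^(-0.8235) ≈ 0.15 M.

0.15 M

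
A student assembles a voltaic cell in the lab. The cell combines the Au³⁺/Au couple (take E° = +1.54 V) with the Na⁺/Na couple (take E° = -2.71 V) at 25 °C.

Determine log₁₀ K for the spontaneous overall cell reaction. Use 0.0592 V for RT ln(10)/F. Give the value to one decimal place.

215.4

Cathode: Au³⁺/Au; anode: Na⁺/Na. E°cell = +4.25 V, n = 3.
log K = nE°cell / 0.0592 = (3)(+4.25) / 0.0592 = 215.4.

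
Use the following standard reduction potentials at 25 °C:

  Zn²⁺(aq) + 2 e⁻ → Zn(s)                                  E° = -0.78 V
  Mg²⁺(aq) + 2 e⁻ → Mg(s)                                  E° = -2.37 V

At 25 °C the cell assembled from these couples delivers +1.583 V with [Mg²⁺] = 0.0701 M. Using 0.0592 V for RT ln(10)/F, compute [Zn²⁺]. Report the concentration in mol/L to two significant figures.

0.041 M

Zn²⁺/Zn is the cathode, Mg²⁺/Mg the anode: E°cell = +1.59 V, n = 2.
Overall reaction: Zn²⁺(aq) + Mg(s) → Zn(s) + Mg²⁺(aq); Q = [Mg²⁺]^1/[Zn²⁺]^1.
From E = E° − (0.0592/n) log Q: log Q = (E° − E)·n/0.0592 = (+1.59 − (+1.583))·2/0.0592 = 0.2365.
So 1·log[Zn²⁺] = 1·log(0.0701) − log Q = -1.1543 − (0.2365) = -1.3908; [Zn²⁺] = 10^(-1.3908) ≈ 0.041 M.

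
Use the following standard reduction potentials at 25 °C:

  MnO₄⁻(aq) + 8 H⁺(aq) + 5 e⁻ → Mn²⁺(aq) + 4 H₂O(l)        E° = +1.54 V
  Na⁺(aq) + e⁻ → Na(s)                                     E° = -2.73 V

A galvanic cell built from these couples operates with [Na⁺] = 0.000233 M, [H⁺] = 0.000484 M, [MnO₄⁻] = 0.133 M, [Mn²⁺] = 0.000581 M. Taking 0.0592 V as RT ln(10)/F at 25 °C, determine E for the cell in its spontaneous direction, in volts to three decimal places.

MnO₄⁻/Mn²⁺ is the cathode (higher E°), Na⁺/Na the anode: E°cell = +1.54 − (-2.73) = +4.27 V, n = 5.
Overall: MnO₄⁻(aq) + 8 H⁺(aq) + 5 Na(s) → Mn²⁺(aq) + 4 H₂O(l) + 5 Na⁺(aq)
Q = [Mn²⁺]·[Na⁺]^5 / ([MnO₄⁻]·[H⁺]^8); log Q = 5.998.
E = E° − (0.0592/n) log Q = +4.27 − (0.0592/5)(5.998) = +4.199 V.

+4.199 V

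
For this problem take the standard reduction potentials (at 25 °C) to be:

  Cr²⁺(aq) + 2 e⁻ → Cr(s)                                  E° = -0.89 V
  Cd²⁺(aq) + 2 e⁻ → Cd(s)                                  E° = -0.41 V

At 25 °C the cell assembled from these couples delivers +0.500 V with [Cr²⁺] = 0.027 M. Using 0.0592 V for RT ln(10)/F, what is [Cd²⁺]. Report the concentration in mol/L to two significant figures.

Cd²⁺/Cd is the cathode, Cr²⁺/Cr the anode: E°cell = +0.48 V, n = 2.
Overall reaction: Cd²⁺(aq) + Cr(s) → Cd(s) + Cr²⁺(aq); Q = [Cr²⁺]^1/[Cd²⁺]^1.
From E = E° − (0.0592/n) log Q: log Q = (E° − E)·n/0.0592 = (+0.48 − (+0.500))·2/0.0592 = -0.6757.
So 1·log[Cd²⁺] = 1·log(0.027) − log Q = -1.5686 − (-0.6757) = -0.8929; [Cd²⁺] = 10^(-0.8929) ≈ 0.13 M.

0.13 M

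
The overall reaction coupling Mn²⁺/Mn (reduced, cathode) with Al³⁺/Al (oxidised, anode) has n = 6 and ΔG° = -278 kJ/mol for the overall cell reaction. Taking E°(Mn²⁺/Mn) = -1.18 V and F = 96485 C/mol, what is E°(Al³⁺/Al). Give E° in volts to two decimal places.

-1.66 V

E°cell = −ΔG°/(nF) = −(-278×10³)/((6)(96485)) = +0.480 V.
Since Mn²⁺/Mn is the cathode and Al³⁺/Al the anode, E°cell = E°(Mn²⁺/Mn) − E°(Al³⁺/Al).
So E°(Al³⁺/Al) = E°(Mn²⁺/Mn) − E°cell = (-1.18) − (+0.480) = -1.66 V.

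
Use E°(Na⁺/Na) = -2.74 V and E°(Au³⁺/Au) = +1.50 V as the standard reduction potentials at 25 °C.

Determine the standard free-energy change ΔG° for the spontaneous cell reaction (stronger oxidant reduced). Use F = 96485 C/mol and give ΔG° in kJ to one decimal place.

-1227.3 kJ

Au³⁺/Au (E° = +1.50 V) is the cathode; Na⁺/Na (E° = -2.74 V) is the anode, so E°cell = +4.24 V.
Balancing electrons gives n = 3 (lcm of 3 and 1).
ΔG° = −nFE° = −(3)(96485)(+4.24) = -1,227,289 J = -1227.3 kJ.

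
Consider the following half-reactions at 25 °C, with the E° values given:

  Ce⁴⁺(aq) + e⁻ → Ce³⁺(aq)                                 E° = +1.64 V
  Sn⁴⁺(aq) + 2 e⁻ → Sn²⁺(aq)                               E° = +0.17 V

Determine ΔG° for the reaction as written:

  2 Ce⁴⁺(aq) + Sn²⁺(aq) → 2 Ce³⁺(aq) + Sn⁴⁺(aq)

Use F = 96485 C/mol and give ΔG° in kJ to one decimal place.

-283.7 kJ

As written, Ce⁴⁺/Ce³⁺ is reduced (cathode) and Sn⁴⁺/Sn²⁺ is oxidised (anode), so E°cell = (+1.64) − (+0.17) = +1.47 V.
Balancing electrons gives n = 2.
ΔG° = −nFE° = −(2)(96485)(+1.47) = -283,666 J = -283.7 kJ.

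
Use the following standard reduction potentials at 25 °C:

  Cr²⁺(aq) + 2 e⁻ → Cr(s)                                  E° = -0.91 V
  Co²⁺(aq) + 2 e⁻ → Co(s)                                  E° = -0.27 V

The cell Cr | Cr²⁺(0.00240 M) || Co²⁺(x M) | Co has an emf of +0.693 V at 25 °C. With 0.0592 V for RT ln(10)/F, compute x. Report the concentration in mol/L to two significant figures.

Co²⁺/Co is the cathode, Cr²⁺/Cr the anode: E°cell = +0.64 V, n = 2.
Overall reaction: Co²⁺(aq) + Cr(s) → Co(s) + Cr²⁺(aq); Q = [Cr²⁺]^1/[Co²⁺]^1.
From E = E° − (0.0592/n) log Q: log Q = (E° − E)·n/0.0592 = (+0.64 − (+0.693))·2/0.0592 = -1.7905.
So 1·log[Co²⁺] = 1·log(0.0024) − log Q = -2.6198 − (-1.7905) = -0.8293; [Co²⁺] = 10^(-0.8293) ≈ 0.15 M.

0.15 M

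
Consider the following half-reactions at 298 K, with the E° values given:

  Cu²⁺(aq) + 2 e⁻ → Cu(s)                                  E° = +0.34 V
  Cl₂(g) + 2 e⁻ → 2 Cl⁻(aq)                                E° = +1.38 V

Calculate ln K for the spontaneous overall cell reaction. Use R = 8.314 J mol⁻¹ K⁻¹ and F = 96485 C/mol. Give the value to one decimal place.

Cathode: Cl₂/Cl⁻; anode: Cu²⁺/Cu. E°cell = (+1.38) − (+0.34) = +1.04 V, with n = 2.
ΔG° = −nFE° = −RT ln K, so ln K = nFE°/(RT) = (2)(96485)(+1.04) / ((8.314)(298)) = 81.002.

81.0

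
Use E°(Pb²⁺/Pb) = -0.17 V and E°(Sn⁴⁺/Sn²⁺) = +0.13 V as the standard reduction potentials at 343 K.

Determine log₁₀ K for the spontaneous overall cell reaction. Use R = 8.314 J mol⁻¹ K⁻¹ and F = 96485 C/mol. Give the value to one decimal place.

Cathode: Sn⁴⁺/Sn²⁺; anode: Pb²⁺/Pb. E°cell = (+0.13) − (-0.17) = +0.30 V, with n = 2.
ΔG° = −nFE° = −RT ln K, so ln K = nFE°/(RT) = (2)(96485)(+0.30) / ((8.314)(343)) = 20.301.
log₁₀ K = 20.301 / ln 10 = 8.8.

8.8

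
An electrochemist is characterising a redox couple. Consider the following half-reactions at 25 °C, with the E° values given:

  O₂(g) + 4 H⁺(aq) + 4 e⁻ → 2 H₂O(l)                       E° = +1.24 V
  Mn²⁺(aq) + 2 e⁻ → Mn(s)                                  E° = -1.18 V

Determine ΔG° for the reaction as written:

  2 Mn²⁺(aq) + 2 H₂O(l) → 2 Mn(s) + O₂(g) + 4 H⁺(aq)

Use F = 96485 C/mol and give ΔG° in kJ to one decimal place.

+934.0 kJ

As written, Mn²⁺/Mn is reduced (cathode) and O₂/H₂O is oxidised (anode), so E°cell = (-1.18) − (+1.24) = -2.42 V.
Balancing electrons gives n = 4.
ΔG° = −nFE° = −(4)(96485)(-2.42) = 933,975 J = +934.0 kJ.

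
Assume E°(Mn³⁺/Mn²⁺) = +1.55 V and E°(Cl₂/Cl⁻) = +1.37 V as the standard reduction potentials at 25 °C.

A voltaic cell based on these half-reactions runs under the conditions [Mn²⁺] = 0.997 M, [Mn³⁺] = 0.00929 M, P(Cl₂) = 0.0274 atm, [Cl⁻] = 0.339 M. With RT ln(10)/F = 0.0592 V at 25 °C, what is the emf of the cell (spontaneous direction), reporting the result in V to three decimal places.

Mn³⁺/Mn²⁺ is the cathode (higher E°), Cl₂/Cl⁻ the anode: E°cell = +1.55 − (+1.37) = +0.18 V, n = 2.
Overall: 2 Mn³⁺(aq) + 2 Cl⁻(aq) → 2 Mn²⁺(aq) + Cl₂(g)
Q = [Mn²⁺]^2·P(Cl₂) / ([Mn³⁺]^2·[Cl⁻]^2); log Q = 3.439.
E = E° − (0.0592/n) log Q = +0.18 − (0.0592/2)(3.439) = +0.078 V.

+0.078 V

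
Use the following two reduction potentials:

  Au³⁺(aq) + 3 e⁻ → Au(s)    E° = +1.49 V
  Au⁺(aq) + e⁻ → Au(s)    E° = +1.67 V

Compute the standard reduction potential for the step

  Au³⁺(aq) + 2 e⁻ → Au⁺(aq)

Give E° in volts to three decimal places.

Sequential free energies add, so n₃E°₃ = n₁E°₁ + n₂E°₂.
With n₃ = 3, and the known step contributing 1×(+1.67) V, the unknown satisfies 2·E° = 3×(+1.49) − 1×(+1.67) = +2.800.
E° = +2.800 / 2 = +1.400 V.

+1.400 V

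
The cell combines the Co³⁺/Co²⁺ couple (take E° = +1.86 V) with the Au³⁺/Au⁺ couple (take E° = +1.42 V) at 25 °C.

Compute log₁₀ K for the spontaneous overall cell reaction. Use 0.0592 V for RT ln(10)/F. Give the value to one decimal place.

Cathode: Co³⁺/Co²⁺; anode: Au³⁺/Au⁺. E°cell = +0.44 V, n = 2.
log K = nE°cell / 0.0592 = (2)(+0.44) / 0.0592 = 14.9.

14.9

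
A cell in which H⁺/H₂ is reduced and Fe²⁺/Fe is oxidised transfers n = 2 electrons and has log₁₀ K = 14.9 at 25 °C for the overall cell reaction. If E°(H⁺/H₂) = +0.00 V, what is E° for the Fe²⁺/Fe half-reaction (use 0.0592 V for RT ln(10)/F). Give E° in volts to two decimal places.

-0.44 V

E°cell = (0.0592/n)·log K = (0.0592/2)(14.9) = +0.441 V.
Since H⁺/H₂ is the cathode and Fe²⁺/Fe the anode, E°cell = E°(H⁺/H₂) − E°(Fe²⁺/Fe).
So E°(Fe²⁺/Fe) = E°(H⁺/H₂) − E°cell = (+0.00) − (+0.441) = -0.44 V.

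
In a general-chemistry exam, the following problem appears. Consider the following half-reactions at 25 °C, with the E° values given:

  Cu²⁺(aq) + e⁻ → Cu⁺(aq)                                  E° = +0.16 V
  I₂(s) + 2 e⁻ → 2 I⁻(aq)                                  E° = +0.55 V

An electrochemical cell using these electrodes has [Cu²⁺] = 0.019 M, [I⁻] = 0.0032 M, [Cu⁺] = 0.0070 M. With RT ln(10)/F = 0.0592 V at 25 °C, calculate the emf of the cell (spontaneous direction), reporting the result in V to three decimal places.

I₂/I⁻ is the cathode (higher E°), Cu²⁺/Cu⁺ the anode: E°cell = +0.55 − (+0.16) = +0.39 V, n = 2.
Overall: I₂(s) + 2 Cu⁺(aq) → 2 I⁻(aq) + 2 Cu²⁺(aq)
Q = [I⁻]^2·[Cu²⁺]^2 / ([Cu⁺]^2); log Q = -4.122.
E = E° − (0.0592/n) log Q = +0.39 − (0.0592/2)(-4.122) = +0.512 V.

+0.512 V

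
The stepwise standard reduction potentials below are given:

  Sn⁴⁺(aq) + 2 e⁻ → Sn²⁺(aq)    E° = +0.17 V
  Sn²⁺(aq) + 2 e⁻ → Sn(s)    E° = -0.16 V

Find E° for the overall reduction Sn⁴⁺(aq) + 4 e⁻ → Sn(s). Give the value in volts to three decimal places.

Standard free energies of sequential steps add: ΔG°₃ = ΔG°₁ + ΔG°₂, so n₃E°₃ = n₁E°₁ + n₂E°₂.
E°₃ = (2×+0.17 + 2×-0.16) / 4 = (+0.020) / 4 = +0.005 V.

+0.005 V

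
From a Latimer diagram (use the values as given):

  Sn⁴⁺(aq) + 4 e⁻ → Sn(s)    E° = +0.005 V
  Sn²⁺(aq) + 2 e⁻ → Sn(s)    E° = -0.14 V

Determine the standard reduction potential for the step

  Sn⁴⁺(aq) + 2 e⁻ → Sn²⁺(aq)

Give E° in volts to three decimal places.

Sequential free energies add, so n₃E°₃ = n₁E°₁ + n₂E°₂.
With n₃ = 4, and the known step contributing 2×(-0.14) V, the unknown satisfies 2·E° = 4×(+0.005) − 2×(-0.14) = +0.300.
E° = +0.300 / 2 = +0.150 V.

+0.150 V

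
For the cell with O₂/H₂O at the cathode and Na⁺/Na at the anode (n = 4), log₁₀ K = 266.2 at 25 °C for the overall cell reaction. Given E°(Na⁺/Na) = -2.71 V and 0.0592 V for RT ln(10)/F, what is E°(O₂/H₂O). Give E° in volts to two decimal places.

E°cell = (0.0592/n)·log K = (0.0592/4)(266.2) = +3.940 V.
Since O₂/H₂O is the cathode and Na⁺/Na the anode, E°cell = E°(O₂/H₂O) − E°(Na⁺/Na).
So E°(O₂/H₂O) = E°cell + E°(Na⁺/Na) = +3.940 + (-2.71) = +1.23 V.

+1.23 V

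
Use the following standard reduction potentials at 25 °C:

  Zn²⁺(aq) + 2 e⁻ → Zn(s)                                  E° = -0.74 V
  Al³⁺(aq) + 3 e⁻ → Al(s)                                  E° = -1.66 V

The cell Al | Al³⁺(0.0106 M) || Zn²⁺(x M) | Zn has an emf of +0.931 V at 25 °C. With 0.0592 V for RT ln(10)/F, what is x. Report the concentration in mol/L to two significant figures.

0.11 M

Zn²⁺/Zn is the cathode, Al³⁺/Al the anode: E°cell = +0.92 V, n = 6.
Overall reaction: 3 Zn²⁺(aq) + 2 Al(s) → 3 Zn(s) + 2 Al³⁺(aq); Q = [Al³⁺]^2/[Zn²⁺]^3.
From E = E° − (0.0592/n) log Q: log Q = (E° − E)·n/0.0592 = (+0.92 − (+0.931))·6/0.0592 = -1.1149.
So 3·log[Zn²⁺] = 2·log(0.0106) − log Q = -3.9494 − (-1.1149) = -2.8345; log[Zn²⁺] = -2.8345 / 3 = -0.9448; [Zn²⁺] = 10^(-0.9448) ≈ 0.11 M.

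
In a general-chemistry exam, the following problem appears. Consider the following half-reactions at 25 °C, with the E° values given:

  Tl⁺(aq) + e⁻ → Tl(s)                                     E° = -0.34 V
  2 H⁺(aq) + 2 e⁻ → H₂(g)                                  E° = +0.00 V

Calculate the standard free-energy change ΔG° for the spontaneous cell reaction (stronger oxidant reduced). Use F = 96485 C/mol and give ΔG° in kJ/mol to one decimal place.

H⁺/H₂ (E° = +0.00 V) is the cathode; Tl⁺/Tl (E° = -0.34 V) is the anode, so E°cell = +0.34 V.
Balancing electrons gives n = 2 (lcm of 2 and 1).
ΔG° = −nFE° = −(2)(96485)(+0.34) = -65,610 J = -65.6 kJ/mol.

-65.6 kJ/mol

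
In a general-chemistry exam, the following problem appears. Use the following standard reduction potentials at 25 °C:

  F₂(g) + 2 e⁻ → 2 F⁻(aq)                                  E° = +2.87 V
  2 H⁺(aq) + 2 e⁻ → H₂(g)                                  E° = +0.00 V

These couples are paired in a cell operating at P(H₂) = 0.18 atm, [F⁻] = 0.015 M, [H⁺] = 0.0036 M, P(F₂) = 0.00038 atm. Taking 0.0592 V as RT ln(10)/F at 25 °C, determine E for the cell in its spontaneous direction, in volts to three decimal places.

+2.999 V

F₂/F⁻ is the cathode (higher E°), H⁺/H₂ the anode: E°cell = +2.87 − (+0.00) = +2.87 V, n = 2.
Overall: F₂(g) + H₂(g) → 2 F⁻(aq) + 2 H⁺(aq)
Q = [F⁻]^2·[H⁺]^2 / (P(F₂)·P(H₂)); log Q = -4.370.
E = E° − (0.0592/n) log Q = +2.87 − (0.0592/2)(-4.370) = +2.999 V.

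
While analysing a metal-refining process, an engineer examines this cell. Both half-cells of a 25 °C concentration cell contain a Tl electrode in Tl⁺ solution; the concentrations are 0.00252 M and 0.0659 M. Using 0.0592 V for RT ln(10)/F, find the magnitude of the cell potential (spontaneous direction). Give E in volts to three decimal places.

+0.084 V

For a concentration cell E°cell = 0. The 0.0659 M side is the cathode (reduction is favoured where [Tl⁺] is higher).
With n = 1, E = −(0.0592/1) log([Tl⁺]ₐₙ/[Tl⁺]꜀ₐₜ) = −(0.0592/1) log(0.00252/0.0659) = −(0.0592/1)(-1.417) = +0.084 V.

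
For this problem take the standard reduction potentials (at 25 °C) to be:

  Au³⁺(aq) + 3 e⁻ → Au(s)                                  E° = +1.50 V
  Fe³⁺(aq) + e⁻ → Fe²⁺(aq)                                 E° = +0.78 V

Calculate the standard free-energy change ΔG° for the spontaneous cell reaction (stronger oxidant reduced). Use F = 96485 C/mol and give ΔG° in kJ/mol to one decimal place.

Au³⁺/Au (E° = +1.50 V) is the cathode; Fe³⁺/Fe²⁺ (E° = +0.78 V) is the anode, so E°cell = +0.72 V.
Balancing electrons gives n = 3 (lcm of 3 and 1).
ΔG° = −nFE° = −(3)(96485)(+0.72) = -208,408 J = -208.4 kJ/mol.

-208.4 kJ/mol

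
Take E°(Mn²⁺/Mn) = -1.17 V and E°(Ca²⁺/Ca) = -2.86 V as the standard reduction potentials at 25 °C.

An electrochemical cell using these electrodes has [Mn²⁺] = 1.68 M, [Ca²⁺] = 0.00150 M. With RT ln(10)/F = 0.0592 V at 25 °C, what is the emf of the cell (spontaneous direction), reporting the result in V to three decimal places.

+1.780 V

Mn²⁺/Mn is the cathode (higher E°), Ca²⁺/Ca the anode: E°cell = -1.17 − (-2.86) = +1.69 V, n = 2.
Overall: Mn²⁺(aq) + Ca(s) → Mn(s) + Ca²⁺(aq)
Q = [Ca²⁺] / ([Mn²⁺]); log Q = -3.049.
E = E° − (0.0592/n) log Q = +1.69 − (0.0592/2)(-3.049) = +1.780 V.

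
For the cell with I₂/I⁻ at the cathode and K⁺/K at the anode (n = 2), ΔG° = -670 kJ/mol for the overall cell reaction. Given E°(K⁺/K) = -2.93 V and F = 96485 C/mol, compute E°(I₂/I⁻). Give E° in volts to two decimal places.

E°cell = −ΔG°/(nF) = −(-670×10³)/((2)(96485)) = +3.472 V.
Since I₂/I⁻ is the cathode and K⁺/K the anode, E°cell = E°(I₂/I⁻) − E°(K⁺/K).
So E°(I₂/I⁻) = E°cell + E°(K⁺/K) = +3.472 + (-2.93) = +0.54 V.

+0.54 V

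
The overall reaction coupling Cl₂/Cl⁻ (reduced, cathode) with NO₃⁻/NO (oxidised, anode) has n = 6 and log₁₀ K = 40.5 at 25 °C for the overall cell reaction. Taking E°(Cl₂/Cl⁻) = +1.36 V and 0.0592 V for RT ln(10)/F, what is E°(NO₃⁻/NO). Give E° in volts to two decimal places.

E°cell = (0.0592/n)·log K = (0.0592/6)(40.5) = +0.400 V.
Since Cl₂/Cl⁻ is the cathode and NO₃⁻/NO the anode, E°cell = E°(Cl₂/Cl⁻) − E°(NO₃⁻/NO).
So E°(NO₃⁻/NO) = E°(Cl₂/Cl⁻) − E°cell = (+1.36) − (+0.400) = +0.96 V.

+0.96 V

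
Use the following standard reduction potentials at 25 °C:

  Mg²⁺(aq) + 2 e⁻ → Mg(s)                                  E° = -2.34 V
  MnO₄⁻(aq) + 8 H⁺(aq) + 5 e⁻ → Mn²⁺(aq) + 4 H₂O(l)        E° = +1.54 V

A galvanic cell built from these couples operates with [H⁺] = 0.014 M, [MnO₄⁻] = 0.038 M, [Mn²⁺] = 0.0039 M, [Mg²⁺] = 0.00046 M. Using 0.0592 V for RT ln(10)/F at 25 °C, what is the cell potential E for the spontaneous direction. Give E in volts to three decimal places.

MnO₄⁻/Mn²⁺ is the cathode (higher E°), Mg²⁺/Mg the anode: E°cell = +1.54 − (-2.34) = +3.88 V, n = 10.
Overall: 2 MnO₄⁻(aq) + 16 H⁺(aq) + 5 Mg(s) → 2 Mn²⁺(aq) + 8 H₂O(l) + 5 Mg²⁺(aq)
Q = [Mn²⁺]^2·[Mg²⁺]^5 / ([MnO₄⁻]^2·[H⁺]^16); log Q = 10.998.
E = E° − (0.0592/n) log Q = +3.88 − (0.0592/10)(10.998) = +3.815 V.

+3.815 V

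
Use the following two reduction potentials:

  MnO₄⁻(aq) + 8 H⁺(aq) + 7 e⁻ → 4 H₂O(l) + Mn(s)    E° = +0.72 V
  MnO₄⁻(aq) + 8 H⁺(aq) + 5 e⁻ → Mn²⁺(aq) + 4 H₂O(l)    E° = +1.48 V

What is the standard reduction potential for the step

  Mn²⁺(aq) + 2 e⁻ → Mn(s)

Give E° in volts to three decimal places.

-1.180 V

Sequential free energies add, so n₃E°₃ = n₁E°₁ + n₂E°₂.
With n₃ = 7, and the known step contributing 5×(+1.48) V, the unknown satisfies 2·E° = 7×(+0.72) − 5×(+1.48) = -2.360.
E° = -2.360 / 2 = -1.180 V.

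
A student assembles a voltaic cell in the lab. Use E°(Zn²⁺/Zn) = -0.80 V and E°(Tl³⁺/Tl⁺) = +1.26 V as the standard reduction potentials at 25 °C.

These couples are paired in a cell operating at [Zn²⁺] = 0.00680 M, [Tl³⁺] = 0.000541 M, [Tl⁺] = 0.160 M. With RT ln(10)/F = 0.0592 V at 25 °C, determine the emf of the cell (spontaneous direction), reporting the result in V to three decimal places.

+2.051 V

Tl³⁺/Tl⁺ is the cathode (higher E°), Zn²⁺/Zn the anode: E°cell = +1.26 − (-0.80) = +2.06 V, n = 2.
Overall: Tl³⁺(aq) + Zn(s) → Tl⁺(aq) + Zn²⁺(aq)
Q = [Tl⁺]·[Zn²⁺] / ([Tl³⁺]); log Q = 0.303.
E = E° − (0.0592/n) log Q = +2.06 − (0.0592/2)(0.303) = +2.051 V.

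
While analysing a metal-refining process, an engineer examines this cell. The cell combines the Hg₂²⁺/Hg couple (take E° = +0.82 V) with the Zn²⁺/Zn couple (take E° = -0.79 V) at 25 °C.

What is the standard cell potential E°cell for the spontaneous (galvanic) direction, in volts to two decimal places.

The Hg₂²⁺/Hg couple has the higher reduction potential, so it is the cathode; Zn²⁺/Zn is oxidised at the anode.
E°cell = E°(cathode) − E°(anode) = (+0.82) − (-0.79) = +1.61 V.
Since E°cell > 0, the reaction is spontaneous under standard conditions.

+1.61 V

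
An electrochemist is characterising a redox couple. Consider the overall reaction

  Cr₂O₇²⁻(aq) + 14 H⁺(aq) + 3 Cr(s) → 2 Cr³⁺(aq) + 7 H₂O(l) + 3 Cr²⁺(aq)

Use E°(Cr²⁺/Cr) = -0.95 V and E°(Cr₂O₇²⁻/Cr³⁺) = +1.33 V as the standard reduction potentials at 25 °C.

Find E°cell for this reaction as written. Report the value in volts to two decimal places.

The Cr₂O₇²⁻/Cr³⁺ couple has the higher reduction potential, so it is the cathode; Cr²⁺/Cr is oxidised at the anode.
E°cell = E°(cathode) − E°(anode) = (+1.33) − (-0.95) = +2.28 V.

+2.28 V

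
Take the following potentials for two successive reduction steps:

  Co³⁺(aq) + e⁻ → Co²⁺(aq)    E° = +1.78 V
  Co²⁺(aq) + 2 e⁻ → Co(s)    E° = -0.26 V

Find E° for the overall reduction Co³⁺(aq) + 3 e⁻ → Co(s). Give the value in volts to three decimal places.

+0.420 V

Since ΔG° = −nFE° is additive over sequential reductions, n₃E°₃ = n₁E°₁ + n₂E°₂.
E°₃ = (1×+1.78 + 2×-0.26) / 3 = (+1.260) / 3 = +0.420 V.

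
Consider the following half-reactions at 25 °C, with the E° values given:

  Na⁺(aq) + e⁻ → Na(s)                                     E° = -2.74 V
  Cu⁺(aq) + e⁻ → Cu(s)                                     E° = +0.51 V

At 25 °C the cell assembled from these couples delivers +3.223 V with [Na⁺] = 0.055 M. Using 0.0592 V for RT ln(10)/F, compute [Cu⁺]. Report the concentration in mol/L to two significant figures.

Cu⁺/Cu is the cathode, Na⁺/Na the anode: E°cell = +3.25 V, n = 1.
Overall reaction: Cu⁺(aq) + Na(s) → Cu(s) + Na⁺(aq); Q = [Na⁺]^1/[Cu⁺]^1.
From E = E° − (0.0592/n) log Q: log Q = (E° − E)·n/0.0592 = (+3.25 − (+3.223))·1/0.0592 = 0.4561.
So 1·log[Cu⁺] = 1·log(0.055) − log Q = -1.2596 − (0.4561) = -1.7157; [Cu⁺] = 10^(-1.7157) ≈ 0.019 M.

0.019 M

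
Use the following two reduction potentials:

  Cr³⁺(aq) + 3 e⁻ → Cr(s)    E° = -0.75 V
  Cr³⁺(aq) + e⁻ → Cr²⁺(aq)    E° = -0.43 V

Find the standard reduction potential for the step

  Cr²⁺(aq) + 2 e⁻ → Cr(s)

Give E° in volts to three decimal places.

Sequential free energies add, so n₃E°₃ = n₁E°₁ + n₂E°₂.
With n₃ = 3, and the known step contributing 1×(-0.43) V, the unknown satisfies 2·E° = 3×(-0.75) − 1×(-0.43) = -1.820.
E° = -1.820 / 2 = -0.910 V.

-0.910 V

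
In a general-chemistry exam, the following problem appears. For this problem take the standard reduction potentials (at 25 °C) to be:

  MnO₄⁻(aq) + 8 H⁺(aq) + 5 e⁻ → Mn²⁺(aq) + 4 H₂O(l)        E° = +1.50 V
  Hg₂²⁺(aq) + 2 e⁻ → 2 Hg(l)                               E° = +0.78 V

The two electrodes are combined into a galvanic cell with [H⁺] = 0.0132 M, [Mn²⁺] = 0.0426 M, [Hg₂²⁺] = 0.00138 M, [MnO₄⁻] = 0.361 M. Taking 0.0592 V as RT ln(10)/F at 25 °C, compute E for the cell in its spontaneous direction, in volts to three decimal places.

MnO₄⁻/Mn²⁺ is the cathode (higher E°), Hg₂²⁺/Hg the anode: E°cell = +1.50 − (+0.78) = +0.72 V, n = 10.
Overall: 2 MnO₄⁻(aq) + 16 H⁺(aq) + 10 Hg(l) → 2 Mn²⁺(aq) + 8 H₂O(l) + 5 Hg₂²⁺(aq)
Q = [Mn²⁺]^2·[Hg₂²⁺]^5 / ([MnO₄⁻]^2·[H⁺]^16); log Q = 13.914.
E = E° − (0.0592/n) log Q = +0.72 − (0.0592/10)(13.914) = +0.638 V.

+0.638 V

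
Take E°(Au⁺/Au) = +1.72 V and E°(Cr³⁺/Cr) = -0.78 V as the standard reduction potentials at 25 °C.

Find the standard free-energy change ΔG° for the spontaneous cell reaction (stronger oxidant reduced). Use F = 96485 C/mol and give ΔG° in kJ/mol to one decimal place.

Au⁺/Au (E° = +1.72 V) is the cathode; Cr³⁺/Cr (E° = -0.78 V) is the anode, so E°cell = +2.50 V.
Balancing electrons gives n = 3 (lcm of 1 and 3).
ΔG° = −nFE° = −(3)(96485)(+2.50) = -723,638 J = -723.6 kJ/mol.

-723.6 kJ/mol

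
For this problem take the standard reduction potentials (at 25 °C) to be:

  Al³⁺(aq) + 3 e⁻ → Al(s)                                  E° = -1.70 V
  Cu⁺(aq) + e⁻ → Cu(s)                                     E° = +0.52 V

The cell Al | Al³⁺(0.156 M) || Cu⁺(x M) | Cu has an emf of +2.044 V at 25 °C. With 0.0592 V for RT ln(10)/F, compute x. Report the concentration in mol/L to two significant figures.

Cu⁺/Cu is the cathode, Al³⁺/Al the anode: E°cell = +2.22 V, n = 3.
Overall reaction: 3 Cu⁺(aq) + Al(s) → 3 Cu(s) + Al³⁺(aq); Q = [Al³⁺]^1/[Cu⁺]^3.
From E = E° − (0.0592/n) log Q: log Q = (E° − E)·n/0.0592 = (+2.22 − (+2.044))·3/0.0592 = 8.9189.
So 3·log[Cu⁺] = 1·log(0.156) − log Q = -0.8069 − (8.9189) = -9.7258; log[Cu⁺] = -9.7258 / 3 = -3.2419; [Cu⁺] = 10^(-3.2419) ≈ 0.00057 M.

0.00057 M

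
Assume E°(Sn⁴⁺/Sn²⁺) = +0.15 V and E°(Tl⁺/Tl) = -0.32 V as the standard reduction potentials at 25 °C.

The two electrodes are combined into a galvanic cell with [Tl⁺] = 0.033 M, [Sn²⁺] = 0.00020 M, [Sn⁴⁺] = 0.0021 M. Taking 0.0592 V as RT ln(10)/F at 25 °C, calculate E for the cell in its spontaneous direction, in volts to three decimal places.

+0.588 V

Sn⁴⁺/Sn²⁺ is the cathode (higher E°), Tl⁺/Tl the anode: E°cell = +0.15 − (-0.32) = +0.47 V, n = 2.
Overall: Sn⁴⁺(aq) + 2 Tl(s) → Sn²⁺(aq) + 2 Tl⁺(aq)
Q = [Sn²⁺]·[Tl⁺]^2 / ([Sn⁴⁺]); log Q = -3.984.
E = E° − (0.0592/n) log Q = +0.47 − (0.0592/2)(-3.984) = +0.588 V.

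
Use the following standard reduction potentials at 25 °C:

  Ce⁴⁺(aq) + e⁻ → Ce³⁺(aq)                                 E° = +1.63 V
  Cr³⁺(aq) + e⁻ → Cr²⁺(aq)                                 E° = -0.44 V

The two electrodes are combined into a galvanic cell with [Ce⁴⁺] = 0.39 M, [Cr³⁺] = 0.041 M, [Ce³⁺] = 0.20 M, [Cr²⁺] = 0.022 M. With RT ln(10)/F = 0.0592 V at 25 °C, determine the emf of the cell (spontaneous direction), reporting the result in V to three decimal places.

+2.071 V

Ce⁴⁺/Ce³⁺ is the cathode (higher E°), Cr³⁺/Cr²⁺ the anode: E°cell = +1.63 − (-0.44) = +2.07 V, n = 1.
Overall: Ce⁴⁺(aq) + Cr²⁺(aq) → Ce³⁺(aq) + Cr³⁺(aq)
Q = [Ce³⁺]·[Cr³⁺] / ([Ce⁴⁺]·[Cr²⁺]); log Q = -0.020.
E = E° − (0.0592/n) log Q = +2.07 − (0.0592/1)(-0.020) = +2.071 V.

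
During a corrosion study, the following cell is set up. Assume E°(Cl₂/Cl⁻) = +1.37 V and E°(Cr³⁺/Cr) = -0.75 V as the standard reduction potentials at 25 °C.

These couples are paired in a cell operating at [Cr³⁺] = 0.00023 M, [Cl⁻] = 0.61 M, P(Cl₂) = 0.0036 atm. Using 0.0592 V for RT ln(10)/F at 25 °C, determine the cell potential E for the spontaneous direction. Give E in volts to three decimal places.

+2.132 V

Cl₂/Cl⁻ is the cathode (higher E°), Cr³⁺/Cr the anode: E°cell = +1.37 − (-0.75) = +2.12 V, n = 6.
Overall: 3 Cl₂(g) + 2 Cr(s) → 6 Cl⁻(aq) + 2 Cr³⁺(aq)
Q = [Cl⁻]^6·[Cr³⁺]^2 / (P(Cl₂)^3); log Q = -1.233.
E = E° − (0.0592/n) log Q = +2.12 − (0.0592/6)(-1.233) = +2.132 V.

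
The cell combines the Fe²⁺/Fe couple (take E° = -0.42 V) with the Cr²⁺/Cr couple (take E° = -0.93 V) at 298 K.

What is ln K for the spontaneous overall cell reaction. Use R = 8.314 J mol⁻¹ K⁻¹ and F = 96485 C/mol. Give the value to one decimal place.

39.7

Cathode: Fe²⁺/Fe; anode: Cr²⁺/Cr. E°cell = (-0.42) − (-0.93) = +0.51 V, with n = 2.
ΔG° = −nFE° = −RT ln K, so ln K = nFE°/(RT) = (2)(96485)(+0.51) / ((8.314)(298)) = 39.722.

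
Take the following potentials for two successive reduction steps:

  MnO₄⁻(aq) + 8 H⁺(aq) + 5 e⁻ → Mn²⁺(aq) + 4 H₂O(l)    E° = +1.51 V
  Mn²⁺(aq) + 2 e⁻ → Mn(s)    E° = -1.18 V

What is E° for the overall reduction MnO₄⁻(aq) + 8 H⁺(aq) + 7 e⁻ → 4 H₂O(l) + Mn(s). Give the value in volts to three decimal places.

+0.741 V

Since ΔG° = −nFE° is additive over sequential reductions, n₃E°₃ = n₁E°₁ + n₂E°₂.
E°₃ = (5×+1.51 + 2×-1.18) / 7 = (+5.190) / 7 = +0.741 V.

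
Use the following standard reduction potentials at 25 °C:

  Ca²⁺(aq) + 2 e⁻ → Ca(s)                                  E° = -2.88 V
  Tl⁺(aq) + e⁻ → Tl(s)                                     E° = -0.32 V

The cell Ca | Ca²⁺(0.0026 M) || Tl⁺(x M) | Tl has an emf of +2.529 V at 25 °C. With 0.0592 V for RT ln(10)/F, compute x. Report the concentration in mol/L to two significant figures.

Tl⁺/Tl is the cathode, Ca²⁺/Ca the anode: E°cell = +2.56 V, n = 2.
Overall reaction: 2 Tl⁺(aq) + Ca(s) → 2 Tl(s) + Ca²⁺(aq); Q = [Ca²⁺]^1/[Tl⁺]^2.
From E = E° − (0.0592/n) log Q: log Q = (E° − E)·n/0.0592 = (+2.56 − (+2.529))·2/0.0592 = 1.0473.
So 2·log[Tl⁺] = 1·log(0.0026) − log Q = -2.5850 − (1.0473) = -3.6323; log[Tl⁺] = -3.6323 / 2 = -1.8161; [Tl⁺] = 10^(-1.8161) ≈ 0.015 M.

0.015 M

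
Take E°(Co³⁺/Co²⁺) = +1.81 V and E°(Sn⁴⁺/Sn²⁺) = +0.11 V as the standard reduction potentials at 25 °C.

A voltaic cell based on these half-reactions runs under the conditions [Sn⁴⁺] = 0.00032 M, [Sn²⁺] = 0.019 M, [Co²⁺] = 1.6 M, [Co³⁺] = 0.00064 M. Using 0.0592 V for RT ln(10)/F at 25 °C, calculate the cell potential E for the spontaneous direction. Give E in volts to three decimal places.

Co³⁺/Co²⁺ is the cathode (higher E°), Sn⁴⁺/Sn²⁺ the anode: E°cell = +1.81 − (+0.11) = +1.70 V, n = 2.
Overall: 2 Co³⁺(aq) + Sn²⁺(aq) → 2 Co²⁺(aq) + Sn⁴⁺(aq)
Q = [Co²⁺]^2·[Sn⁴⁺] / ([Co³⁺]^2·[Sn²⁺]); log Q = 5.022.
E = E° − (0.0592/n) log Q = +1.70 − (0.0592/2)(5.022) = +1.551 V.

+1.551 V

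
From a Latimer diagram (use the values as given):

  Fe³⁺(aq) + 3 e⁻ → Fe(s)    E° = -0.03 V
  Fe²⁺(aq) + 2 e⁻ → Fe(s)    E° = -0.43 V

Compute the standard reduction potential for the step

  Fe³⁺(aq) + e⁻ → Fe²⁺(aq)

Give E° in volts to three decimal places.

+0.770 V

Sequential free energies add, so n₃E°₃ = n₁E°₁ + n₂E°₂.
With n₃ = 3, and the known step contributing 2×(-0.43) V, the unknown satisfies 1·E° = 3×(-0.03) − 2×(-0.43) = +0.770.
E° = +0.770 / 1 = +0.770 V.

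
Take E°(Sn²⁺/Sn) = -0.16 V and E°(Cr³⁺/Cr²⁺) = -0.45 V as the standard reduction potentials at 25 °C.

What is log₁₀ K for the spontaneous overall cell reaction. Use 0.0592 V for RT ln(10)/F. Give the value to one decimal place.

Cathode: Sn²⁺/Sn; anode: Cr³⁺/Cr²⁺. E°cell = +0.29 V, n = 2.
log K = nE°cell / 0.0592 = (2)(+0.29) / 0.0592 = 9.8.

9.8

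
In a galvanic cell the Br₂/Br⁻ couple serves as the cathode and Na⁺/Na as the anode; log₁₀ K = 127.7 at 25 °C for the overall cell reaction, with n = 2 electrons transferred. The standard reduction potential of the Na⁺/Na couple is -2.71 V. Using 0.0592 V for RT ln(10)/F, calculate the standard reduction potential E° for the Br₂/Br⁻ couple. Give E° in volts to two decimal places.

+1.07 V

E°cell = (0.0592/n)·log K = (0.0592/2)(127.7) = +3.780 V.
Since Br₂/Br⁻ is the cathode and Na⁺/Na the anode, E°cell = E°(Br₂/Br⁻) − E°(Na⁺/Na).
So E°(Br₂/Br⁻) = E°cell + E°(Na⁺/Na) = +3.780 + (-2.71) = +1.07 V.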